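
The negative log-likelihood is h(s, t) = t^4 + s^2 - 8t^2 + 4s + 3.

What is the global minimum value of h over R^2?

-17

h(s,t) separates as P(s) + Q(t) + 3, so its minimum is min P + min Q + 3.
P'(s) = 2s + 4 vanishes at s ∈ {-2}; Q'(t) = 4t(t - 2)(t + 2) vanishes at t ∈ {-2, 0, 2}.
Local minima of P (where P''>0): P(-2)=-4. Local minima of Q: Q(-2)=-16, Q(2)=-16.
So the global minimum of h is P(-2) + Q(-2) + 3 = -4 − 16 + 3 = -17, attained at (-2, -2).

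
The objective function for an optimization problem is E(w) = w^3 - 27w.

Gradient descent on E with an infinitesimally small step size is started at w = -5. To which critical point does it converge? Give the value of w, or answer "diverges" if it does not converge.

E'(w) = 3(w - 3)(w + 3), so E'(-5) = 48.
Gradient descent moves in the -E' direction, i.e. w is decreasing.
There is no critical point below w=-5, and E' keeps the same sign, so the iterate runs off to −∞.

diverges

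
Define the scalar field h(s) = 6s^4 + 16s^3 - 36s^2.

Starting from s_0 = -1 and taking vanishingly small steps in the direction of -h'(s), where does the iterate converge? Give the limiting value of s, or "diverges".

h'(s) = 24s(s - 1)(s + 3), so h'(-1) = 96.
Gradient descent moves in the -h' direction, i.e. s is decreasing.
The nearest critical point in that direction is s = -3, where h'' = 288 > 0 (a local minimum). The iterate converges there.

-3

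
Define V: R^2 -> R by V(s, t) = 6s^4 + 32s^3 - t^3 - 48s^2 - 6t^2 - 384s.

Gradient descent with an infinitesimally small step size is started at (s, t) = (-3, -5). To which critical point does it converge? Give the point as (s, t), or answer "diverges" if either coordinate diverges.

V is separable, so gradient descent decouples: s follows -∂V/∂s, t follows -∂V/∂t.
∂V/∂s = 24(s - 2)(s + 2)(s + 4); at s=-3 this is 120, so s decreases.
∂V/∂t = -3t(t + 4); at t=-5 this is -15, so t increases.
s converges to its nearest critical value -4 (a local min of the s-part); t converges to -4. The iterate converges to (-4, -4).

(-4, -4)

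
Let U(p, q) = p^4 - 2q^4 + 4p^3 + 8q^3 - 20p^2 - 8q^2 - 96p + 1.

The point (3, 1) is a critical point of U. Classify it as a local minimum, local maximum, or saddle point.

The mixed partial ∂²U/∂p∂q is 0, so the Hessian at any point is diag(U_pp, U_qq) = diag(4(3p^2 + 6p - 10), 8(-3q^2 + 6q - 2)).
At (3, 1): H = diag(140, 8).
Both eigenvalues are positive, so H is positive definite: a local minimum.

local minimum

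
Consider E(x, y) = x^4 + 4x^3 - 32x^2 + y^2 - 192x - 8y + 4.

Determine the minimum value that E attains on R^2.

E(x,y) separates as P(x) + Q(y) + 4, so its minimum is min P + min Q + 4.
P'(x) = 4(x - 4)(x + 3)(x + 4) vanishes at x ∈ {-4, -3, 4}; Q'(y) = 2y - 8 vanishes at y ∈ {4}.
Local minima of P (where P''>0): P(-4)=256, P(4)=-768. Local minima of Q: Q(4)=-16.
So the global minimum of E is P(4) + Q(4) + 4 = -768 − 16 + 4 = -780, attained at (4, 4).

-780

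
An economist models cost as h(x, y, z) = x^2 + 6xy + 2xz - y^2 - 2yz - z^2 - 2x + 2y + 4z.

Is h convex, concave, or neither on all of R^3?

h is quadratic, so its Hessian is the constant matrix H = [[2, 6, 2], [6, -2, -2], [2, -2, -2]].
Leading principal minors: 2, -40, 32.
Neither pattern holds ⇒ H is indefinite ⇒ neither convex nor concave.

neither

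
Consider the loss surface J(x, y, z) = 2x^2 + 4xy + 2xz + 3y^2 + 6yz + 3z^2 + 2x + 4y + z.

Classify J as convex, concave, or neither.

neither

J is quadratic, so its Hessian is the constant matrix H = [[4, 4, 2], [4, 6, 6], [2, 6, 6]].
Leading principal minors: 4, 8, -24.
Neither pattern holds ⇒ H is indefinite ⇒ neither convex nor concave.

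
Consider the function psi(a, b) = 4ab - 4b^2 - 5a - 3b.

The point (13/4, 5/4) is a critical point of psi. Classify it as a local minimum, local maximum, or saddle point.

The Hessian of psi is constant: H = [[0, 4], [4, -8]].
det(H) = 0·(-8) − 4² = -16.
Since det(H) < 0, H is indefinite and the critical point is a saddle point.

saddle point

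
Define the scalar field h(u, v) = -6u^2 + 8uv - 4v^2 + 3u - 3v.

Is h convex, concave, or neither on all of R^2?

concave

h is quadratic, so its Hessian is the constant matrix H = [[-12, 8], [8, -8]].
det(H) = 32, tr(H) = -20.
det(H) > 0 and tr(H) < 0, so H is negative definite everywhere: concave.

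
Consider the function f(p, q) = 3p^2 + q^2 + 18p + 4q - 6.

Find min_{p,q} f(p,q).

f(p,q) separates as A(p) + B(q) − 6, so its minimum is min A + min B − 6.
A'(p) = 6p + 18 vanishes at p ∈ {-3}; B'(q) = 2q + 4 vanishes at q ∈ {-2}.
Local minima of A (where A''>0): A(-3)=-27. Local minima of B: B(-2)=-4.
So the global minimum of f is A(-3) + B(-2) − 6 = -27 − 4 − 6 = -37, attained at (-3, -2).

-37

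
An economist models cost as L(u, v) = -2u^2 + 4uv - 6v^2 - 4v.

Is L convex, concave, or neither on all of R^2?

L is quadratic, so its Hessian is the constant matrix H = [[-4, 4], [4, -12]].
det(H) = 32, tr(H) = -16.
det(H) > 0 and tr(H) < 0, so H is negative definite everywhere: concave.

concave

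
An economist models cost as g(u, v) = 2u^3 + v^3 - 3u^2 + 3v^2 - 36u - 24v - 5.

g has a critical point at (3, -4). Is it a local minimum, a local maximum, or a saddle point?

The mixed partial ∂²g/∂u∂v is 0, so the Hessian at any point is diag(g_uu, g_vv) = diag(6(2u - 1), 6(v + 1)).
At (3, -4): H = diag(30, -18).
The eigenvalues have opposite signs, so H is indefinite: a saddle point.

saddle point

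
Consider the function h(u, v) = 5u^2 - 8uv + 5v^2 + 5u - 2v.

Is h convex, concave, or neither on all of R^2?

h is quadratic, so its Hessian is the constant matrix H = [[10, -8], [-8, 10]].
det(H) = 36, tr(H) = 20.
det(H) > 0 and tr(H) > 0, so H is positive definite everywhere: convex.

convex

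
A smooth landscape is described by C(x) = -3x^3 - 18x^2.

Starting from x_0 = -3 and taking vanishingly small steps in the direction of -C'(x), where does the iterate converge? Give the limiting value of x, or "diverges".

-4

C'(x) = -9x(x + 4), so C'(-3) = 27.
Gradient descent moves in the -C' direction, i.e. x is decreasing.
The nearest critical point in that direction is x = -4, where C'' = 36 > 0 (a local minimum). The iterate converges there.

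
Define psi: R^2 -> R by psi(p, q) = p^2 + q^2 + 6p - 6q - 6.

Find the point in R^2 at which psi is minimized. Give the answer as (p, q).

psi(p,q) separates as A(p) + B(q) − 6, so its minimum is min A + min B − 6.
A'(p) = 2p + 6 vanishes at p ∈ {-3}; B'(q) = 2q - 6 vanishes at q ∈ {3}.
Local minima of A (where A''>0): A(-3)=-9. Local minima of B: B(3)=-9.
So the global minimum of psi is A(-3) + B(3) − 6 = -9 − 9 − 6 = -24, attained at (-3, 3).

(-3, 3)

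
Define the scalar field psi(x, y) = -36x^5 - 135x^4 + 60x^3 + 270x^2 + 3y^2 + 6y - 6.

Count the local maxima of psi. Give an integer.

psi separates as a function of x plus a function of y, so ∇psi=0 decouples.
∂psi/∂x = -180x(x - 1)(x + 1)(x + 3) = 0 at x ∈ {-3, -1, 0, 1}; ∂psi/∂y = 6(y + 1) = 0 at y ∈ {-1}.
The Hessian is diagonal: diag(psi_xx, psi_yy). Second derivatives: psi_xx(-3)=4320, psi_xx(-1)=-720, psi_xx(0)=540, psi_xx(1)=-1440; psi_yy(-1)=6.
Local maxima occur where both diagonal entries negative: none. Count: 0.

0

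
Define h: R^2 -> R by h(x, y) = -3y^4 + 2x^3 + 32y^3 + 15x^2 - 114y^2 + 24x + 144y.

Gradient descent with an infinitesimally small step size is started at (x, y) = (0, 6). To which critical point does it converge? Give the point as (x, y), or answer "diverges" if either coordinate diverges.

diverges

h is separable, so gradient descent decouples: x follows -∂h/∂x, y follows -∂h/∂y.
∂h/∂x = 6(x + 1)(x + 4); at x=0 this is 24, so x decreases.
∂h/∂y = -12(y - 4)(y - 3)(y - 1); at y=6 this is -360, so y increases.
The y-coordinate has no critical point in that direction and runs off to infinity.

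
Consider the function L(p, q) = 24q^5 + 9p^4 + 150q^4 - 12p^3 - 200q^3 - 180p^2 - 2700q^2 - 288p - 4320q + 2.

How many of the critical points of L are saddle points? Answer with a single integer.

L separates as a function of p plus a function of q, so ∇L=0 decouples.
∂L/∂p = 36(p - 4)(p + 1)(p + 2) = 0 at p ∈ {-2, -1, 4}; ∂L/∂q = 120(q - 3)(q + 1)(q + 3)(q + 4) = 0 at q ∈ {-4, -3, -1, 3}.
The Hessian is diagonal: diag(L_pp, L_qq). Second derivatives: L_pp(-2)=216, L_pp(-1)=-180, L_pp(4)=1080; L_qq(-4)=-2520, L_qq(-3)=1440, L_qq(-1)=-2880, L_qq(3)=20160.
Saddle points occur where the two diagonal entries have opposite signs: (-2, -4), (-2, -1), (-1, -3), (-1, 3), (4, -4), (4, -1). Count: 6.

6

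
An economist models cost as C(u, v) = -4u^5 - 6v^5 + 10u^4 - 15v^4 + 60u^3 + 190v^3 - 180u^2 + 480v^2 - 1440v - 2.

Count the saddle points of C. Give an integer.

C separates as a function of u plus a function of v, so ∇C=0 decouples.
∂C/∂u = -20u(u - 3)(u - 2)(u + 3) = 0 at u ∈ {-3, 0, 2, 3}; ∂C/∂v = -30(v - 4)(v - 1)(v + 3)(v + 4) = 0 at v ∈ {-4, -3, 1, 4}.
The Hessian is diagonal: diag(C_uu, C_vv). Second derivatives: C_uu(-3)=1800, C_uu(0)=-360, C_uu(2)=200, C_uu(3)=-360; C_vv(-4)=1200, C_vv(-3)=-840, C_vv(1)=1800, C_vv(4)=-5040.
Saddle points occur where the two diagonal entries have opposite signs: (-3, -3), (-3, 4), (0, -4), (0, 1), (2, -3), (2, 4), (3, -4), (3, 1). Count: 8.

8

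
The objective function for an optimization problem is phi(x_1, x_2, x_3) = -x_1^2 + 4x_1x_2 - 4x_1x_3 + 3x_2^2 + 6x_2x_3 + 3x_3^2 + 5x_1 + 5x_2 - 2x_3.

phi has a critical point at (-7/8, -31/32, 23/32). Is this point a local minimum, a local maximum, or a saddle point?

saddle point

The Hessian is constant: H = [[-2, 4, -4], [4, 6, 6], [-4, 6, 6]].
Leading principal minors: Δ₁ = -2, Δ₂ = -28, Δ₃ = -384.
The minors fit neither the all-positive nor the alternating-sign pattern, so H is indefinite: a saddle point.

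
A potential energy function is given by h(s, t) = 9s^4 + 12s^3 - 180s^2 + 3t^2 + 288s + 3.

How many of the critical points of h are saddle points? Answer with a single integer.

h separates as a function of s plus a function of t, so ∇h=0 decouples.
∂h/∂s = 36(s - 2)(s - 1)(s + 4) = 0 at s ∈ {-4, 1, 2}; ∂h/∂t = 6t = 0 at t ∈ {0}.
The Hessian is diagonal: diag(h_ss, h_tt). Second derivatives: h_ss(-4)=1080, h_ss(1)=-180, h_ss(2)=216; h_tt(0)=6.
Saddle points occur where the two diagonal entries have opposite signs: (1, 0). Count: 1.

1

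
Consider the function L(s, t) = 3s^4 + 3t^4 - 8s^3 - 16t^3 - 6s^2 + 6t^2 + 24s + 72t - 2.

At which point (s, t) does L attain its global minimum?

L(s,t) separates as P(s) + Q(t) − 2, so its minimum is min P + min Q − 2.
P'(s) = 12(s - 2)(s - 1)(s + 1) vanishes at s ∈ {-1, 1, 2}; Q'(t) = 12(t - 3)(t - 2)(t + 1) vanishes at t ∈ {-1, 2, 3}.
Local minima of P (where P''>0): P(-1)=-19, P(2)=8. Local minima of Q: Q(-1)=-47, Q(3)=81.
So the global minimum of L is P(-1) + Q(-1) − 2 = -19 − 47 − 2 = -68, attained at (-1, -1).

(-1, -1)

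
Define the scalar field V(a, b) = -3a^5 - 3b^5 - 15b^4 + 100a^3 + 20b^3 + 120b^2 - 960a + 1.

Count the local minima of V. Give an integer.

4

V separates as a function of a plus a function of b, so ∇V=0 decouples.
∂V/∂a = -15(a - 4)(a - 2)(a + 2)(a + 4) = 0 at a ∈ {-4, -2, 2, 4}; ∂V/∂b = -15b(b - 2)(b + 2)(b + 4) = 0 at b ∈ {-4, -2, 0, 2}.
The Hessian is diagonal: diag(V_aa, V_bb). Second derivatives: V_aa(-4)=1440, V_aa(-2)=-720, V_aa(2)=720, V_aa(4)=-1440; V_bb(-4)=720, V_bb(-2)=-240, V_bb(0)=240, V_bb(2)=-720.
Local minima occur where both diagonal entries positive: (-4, -4), (-4, 0), (2, -4), (2, 0). Count: 4.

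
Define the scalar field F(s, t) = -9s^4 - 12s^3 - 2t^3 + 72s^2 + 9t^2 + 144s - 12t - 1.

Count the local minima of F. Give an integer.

1

F separates as a function of s plus a function of t, so ∇F=0 decouples.
∂F/∂s = -36(s - 2)(s + 1)(s + 2) = 0 at s ∈ {-2, -1, 2}; ∂F/∂t = -6(t - 2)(t - 1) = 0 at t ∈ {1, 2}.
The Hessian is diagonal: diag(F_ss, F_tt). Second derivatives: F_ss(-2)=-144, F_ss(-1)=108, F_ss(2)=-432; F_tt(1)=6, F_tt(2)=-6.
Local minima occur where both diagonal entries positive: (-1, 1). Count: 1.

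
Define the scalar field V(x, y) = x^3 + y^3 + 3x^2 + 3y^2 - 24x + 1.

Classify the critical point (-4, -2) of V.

local maximum

The mixed partial ∂²V/∂x∂y is 0, so the Hessian at any point is diag(V_xx, V_yy) = diag(6(x + 1), 6(y + 1)).
At (-4, -2): H = diag(-18, -6).
Both eigenvalues are negative, so H is negative definite: a local maximum.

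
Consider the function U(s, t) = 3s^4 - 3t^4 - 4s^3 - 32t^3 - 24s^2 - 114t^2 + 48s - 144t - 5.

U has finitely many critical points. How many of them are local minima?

2

U separates as a function of s plus a function of t, so ∇U=0 decouples.
∂U/∂s = 12(s - 2)(s - 1)(s + 2) = 0 at s ∈ {-2, 1, 2}; ∂U/∂t = -12(t + 1)(t + 3)(t + 4) = 0 at t ∈ {-4, -3, -1}.
The Hessian is diagonal: diag(U_ss, U_tt). Second derivatives: U_ss(-2)=144, U_ss(1)=-36, U_ss(2)=48; U_tt(-4)=-36, U_tt(-3)=24, U_tt(-1)=-72.
Local minima occur where both diagonal entries positive: (-2, -3), (2, -3). Count: 2.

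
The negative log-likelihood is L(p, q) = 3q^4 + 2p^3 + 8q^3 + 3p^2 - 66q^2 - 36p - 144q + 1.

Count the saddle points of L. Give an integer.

3

L separates as a function of p plus a function of q, so ∇L=0 decouples.
∂L/∂p = 6(p - 2)(p + 3) = 0 at p ∈ {-3, 2}; ∂L/∂q = 12(q - 3)(q + 1)(q + 4) = 0 at q ∈ {-4, -1, 3}.
The Hessian is diagonal: diag(L_pp, L_qq). Second derivatives: L_pp(-3)=-30, L_pp(2)=30; L_qq(-4)=252, L_qq(-1)=-144, L_qq(3)=336.
Saddle points occur where the two diagonal entries have opposite signs: (-3, -4), (-3, 3), (2, -1). Count: 3.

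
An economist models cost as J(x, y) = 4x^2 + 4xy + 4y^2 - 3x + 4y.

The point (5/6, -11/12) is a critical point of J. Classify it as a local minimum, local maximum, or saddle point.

local minimum

The Hessian of J is constant: H = [[8, 4], [4, 8]].
det(H) = 8·8 − 4² = 48.
det(H) > 0 and tr(H) = 16 > 0, so H is positive definite and the point is a local minimum.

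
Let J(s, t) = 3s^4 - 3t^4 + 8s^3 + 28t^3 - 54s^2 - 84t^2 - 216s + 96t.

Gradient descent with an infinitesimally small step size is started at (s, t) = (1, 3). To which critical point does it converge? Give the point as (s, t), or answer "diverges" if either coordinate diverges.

J is separable, so gradient descent decouples: s follows -∂J/∂s, t follows -∂J/∂t.
∂J/∂s = 12(s - 3)(s + 2)(s + 3); at s=1 this is -288, so s increases.
∂J/∂t = -12(t - 4)(t - 2)(t - 1); at t=3 this is 24, so t decreases.
s converges to its nearest critical value 3 (a local min of the s-part); t converges to 2. The iterate converges to (3, 2).

(3, 2)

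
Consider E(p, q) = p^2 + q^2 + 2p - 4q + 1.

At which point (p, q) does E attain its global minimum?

E(p,q) separates as A(p) + B(q) + 1, so its minimum is min A + min B + 1.
A'(p) = 2p + 2 vanishes at p ∈ {-1}; B'(q) = 2q - 4 vanishes at q ∈ {2}.
Local minima of A (where A''>0): A(-1)=-1. Local minima of B: B(2)=-4.
So the global minimum of E is A(-1) + B(2) + 1 = -1 − 4 + 1 = -4, attained at (-1, 2).

(-1, 2)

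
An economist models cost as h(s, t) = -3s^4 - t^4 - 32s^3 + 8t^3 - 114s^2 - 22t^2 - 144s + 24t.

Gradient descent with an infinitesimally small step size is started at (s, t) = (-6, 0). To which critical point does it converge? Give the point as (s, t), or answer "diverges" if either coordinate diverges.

diverges

h is separable, so gradient descent decouples: s follows -∂h/∂s, t follows -∂h/∂t.
∂h/∂s = -12(s + 1)(s + 3)(s + 4); at s=-6 this is 360, so s decreases.
∂h/∂t = -4(t - 3)(t - 2)(t - 1); at t=0 this is 24, so t decreases.
The s-coordinate has no critical point in that direction and runs off to infinity.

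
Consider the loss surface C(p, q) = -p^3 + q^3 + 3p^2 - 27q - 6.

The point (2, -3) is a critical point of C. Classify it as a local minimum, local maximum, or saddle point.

local maximum

The mixed partial ∂²C/∂p∂q is 0, so the Hessian at any point is diag(C_pp, C_qq) = diag(6(-p + 1), 6q).
At (2, -3): H = diag(-6, -18).
Both eigenvalues are negative, so H is negative definite: a local maximum.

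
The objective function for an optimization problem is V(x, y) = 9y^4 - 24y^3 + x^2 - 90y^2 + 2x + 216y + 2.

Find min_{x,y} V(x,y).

V(x,y) separates as P(x) + Q(y) + 2, so its minimum is min P + min Q + 2.
P'(x) = 2x + 2 vanishes at x ∈ {-1}; Q'(y) = 36(y - 3)(y - 1)(y + 2) vanishes at y ∈ {-2, 1, 3}.
Local minima of P (where P''>0): P(-1)=-1. Local minima of Q: Q(-2)=-456, Q(3)=-81.
So the global minimum of V is P(-1) + Q(-2) + 2 = -1 − 456 + 2 = -455, attained at (-1, -2).

-455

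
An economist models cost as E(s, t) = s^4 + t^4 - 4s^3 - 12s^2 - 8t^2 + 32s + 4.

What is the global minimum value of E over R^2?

-76

E(s,t) separates as P(s) + Q(t) + 4, so its minimum is min P + min Q + 4.
P'(s) = 4(s - 4)(s - 1)(s + 2) vanishes at s ∈ {-2, 1, 4}; Q'(t) = 4t(t - 2)(t + 2) vanishes at t ∈ {-2, 0, 2}.
Local minima of P (where P''>0): P(-2)=-64, P(4)=-64. Local minima of Q: Q(-2)=-16, Q(2)=-16.
So the global minimum of E is P(-2) + Q(-2) + 4 = -64 − 16 + 4 = -76, attained at (-2, -2).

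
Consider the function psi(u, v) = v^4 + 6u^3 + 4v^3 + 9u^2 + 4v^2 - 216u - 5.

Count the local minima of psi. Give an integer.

2

psi separates as a function of u plus a function of v, so ∇psi=0 decouples.
∂psi/∂u = 18(u - 3)(u + 4) = 0 at u ∈ {-4, 3}; ∂psi/∂v = 4v(v + 1)(v + 2) = 0 at v ∈ {-2, -1, 0}.
The Hessian is diagonal: diag(psi_uu, psi_vv). Second derivatives: psi_uu(-4)=-126, psi_uu(3)=126; psi_vv(-2)=8, psi_vv(-1)=-4, psi_vv(0)=8.
Local minima occur where both diagonal entries positive: (3, -2), (3, 0). Count: 2.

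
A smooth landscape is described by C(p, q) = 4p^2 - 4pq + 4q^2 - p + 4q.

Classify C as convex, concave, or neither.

convex

C is quadratic, so its Hessian is the constant matrix H = [[8, -4], [-4, 8]].
det(H) = 48, tr(H) = 16.
det(H) > 0 and tr(H) > 0, so H is positive definite everywhere: convex.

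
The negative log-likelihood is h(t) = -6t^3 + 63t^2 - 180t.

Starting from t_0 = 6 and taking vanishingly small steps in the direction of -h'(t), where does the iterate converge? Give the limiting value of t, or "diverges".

diverges

h'(t) = -18(t - 5)(t - 2), so h'(6) = -72.
Gradient descent moves in the -h' direction, i.e. t is increasing.
There is no critical point above t=6, and h' keeps the same sign, so the iterate runs off to +∞.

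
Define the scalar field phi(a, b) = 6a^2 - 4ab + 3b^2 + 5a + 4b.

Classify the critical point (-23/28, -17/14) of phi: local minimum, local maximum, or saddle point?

local minimum

The Hessian of phi is constant: H = [[12, -4], [-4, 6]].
det(H) = 12·6 − (-4)² = 56.
det(H) > 0 and tr(H) = 18 > 0, so H is positive definite and the point is a local minimum.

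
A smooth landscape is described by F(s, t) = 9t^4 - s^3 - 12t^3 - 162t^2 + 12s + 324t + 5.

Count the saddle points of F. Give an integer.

3

F separates as a function of s plus a function of t, so ∇F=0 decouples.
∂F/∂s = -3(s - 2)(s + 2) = 0 at s ∈ {-2, 2}; ∂F/∂t = 36(t - 3)(t - 1)(t + 3) = 0 at t ∈ {-3, 1, 3}.
The Hessian is diagonal: diag(F_ss, F_tt). Second derivatives: F_ss(-2)=12, F_ss(2)=-12; F_tt(-3)=864, F_tt(1)=-288, F_tt(3)=432.
Saddle points occur where the two diagonal entries have opposite signs: (-2, 1), (2, -3), (2, 3). Count: 3.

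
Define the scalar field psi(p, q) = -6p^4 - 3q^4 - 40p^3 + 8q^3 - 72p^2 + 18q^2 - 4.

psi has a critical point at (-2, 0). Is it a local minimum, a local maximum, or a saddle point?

local minimum

The mixed partial ∂²psi/∂p∂q is 0, so the Hessian at any point is diag(psi_pp, psi_qq) = diag(-24(3p^2 + 10p + 6), 12(-3q^2 + 4q + 3)).
At (-2, 0): H = diag(48, 36).
Both eigenvalues are positive, so H is positive definite: a local minimum.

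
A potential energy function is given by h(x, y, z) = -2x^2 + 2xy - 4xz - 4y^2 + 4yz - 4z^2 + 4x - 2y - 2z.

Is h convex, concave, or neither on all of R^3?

h is quadratic, so its Hessian is the constant matrix H = [[-4, 2, -4], [2, -8, 4], [-4, 4, -8]].
Leading principal minors: -4, 28, -96.
Signs alternate −, +, − ⇒ H ≺ 0 ⇒ concave.

concave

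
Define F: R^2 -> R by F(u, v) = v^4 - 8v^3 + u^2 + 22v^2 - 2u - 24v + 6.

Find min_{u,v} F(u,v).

F(u,v) separates as P(u) + Q(v) + 6, so its minimum is min P + min Q + 6.
P'(u) = 2u - 2 vanishes at u ∈ {1}; Q'(v) = 4(v - 3)(v - 2)(v - 1) vanishes at v ∈ {1, 2, 3}.
Local minima of P (where P''>0): P(1)=-1. Local minima of Q: Q(1)=-9, Q(3)=-9.
So the global minimum of F is P(1) + Q(1) + 6 = -1 − 9 + 6 = -4, attained at (1, 1).

-4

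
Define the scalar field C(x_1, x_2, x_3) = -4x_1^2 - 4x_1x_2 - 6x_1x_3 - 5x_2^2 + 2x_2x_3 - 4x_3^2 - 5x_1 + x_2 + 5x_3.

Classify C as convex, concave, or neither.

concave

C is quadratic, so its Hessian is the constant matrix H = [[-8, -4, -6], [-4, -10, 2], [-6, 2, -8]].
Leading principal minors: -8, 64, -24.
Signs alternate −, +, − ⇒ H ≺ 0 ⇒ concave.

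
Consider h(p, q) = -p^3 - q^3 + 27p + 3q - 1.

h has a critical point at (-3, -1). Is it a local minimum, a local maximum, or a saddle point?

local minimum

The mixed partial ∂²h/∂p∂q is 0, so the Hessian at any point is diag(h_pp, h_qq) = diag(-6p, -6q).
At (-3, -1): H = diag(18, 6).
Both eigenvalues are positive, so H is positive definite: a local minimum.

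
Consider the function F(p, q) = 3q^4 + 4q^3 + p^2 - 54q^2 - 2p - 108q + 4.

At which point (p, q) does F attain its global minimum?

F(p,q) separates as A(p) + B(q) + 4, so its minimum is min A + min B + 4.
A'(p) = 2p - 2 vanishes at p ∈ {1}; B'(q) = 12(q - 3)(q + 1)(q + 3) vanishes at q ∈ {-3, -1, 3}.
Local minima of A (where A''>0): A(1)=-1. Local minima of B: B(-3)=-27, B(3)=-459.
So the global minimum of F is A(1) + B(3) + 4 = -1 − 459 + 4 = -456, attained at (1, 3).

(1, 3)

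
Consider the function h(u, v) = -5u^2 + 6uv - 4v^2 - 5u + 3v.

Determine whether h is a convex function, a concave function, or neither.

concave

h is quadratic, so its Hessian is the constant matrix H = [[-10, 6], [6, -8]].
det(H) = 44, tr(H) = -18.
det(H) > 0 and tr(H) < 0, so H is negative definite everywhere: concave.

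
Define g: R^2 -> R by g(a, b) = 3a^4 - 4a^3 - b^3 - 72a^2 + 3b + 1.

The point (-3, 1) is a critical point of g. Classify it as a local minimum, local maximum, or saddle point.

saddle point

The mixed partial ∂²g/∂a∂b is 0, so the Hessian at any point is diag(g_aa, g_bb) = diag(12(3a^2 - 2a - 12), -6b).
At (-3, 1): H = diag(252, -6).
The eigenvalues have opposite signs, so H is indefinite: a saddle point.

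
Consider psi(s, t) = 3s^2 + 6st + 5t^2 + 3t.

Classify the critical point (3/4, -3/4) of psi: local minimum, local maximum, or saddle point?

local minimum

The Hessian of psi is constant: H = [[6, 6], [6, 10]].
det(H) = 6·10 − 6² = 24.
det(H) > 0 and tr(H) = 16 > 0, so H is positive definite and the point is a local minimum.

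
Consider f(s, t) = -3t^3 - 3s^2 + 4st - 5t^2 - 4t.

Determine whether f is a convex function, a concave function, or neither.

The term -3t^3 is cubic, so the Hessian is not constant.
∂²f/∂t² = -18t - 10, which takes both signs as t varies (negative for sufficiently large t). A diagonal entry of the Hessian changing sign means the Hessian is neither positive- nor negative-semidefinite on all of R^2.

neither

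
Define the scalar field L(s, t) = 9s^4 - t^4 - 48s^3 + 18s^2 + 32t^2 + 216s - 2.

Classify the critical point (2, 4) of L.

The mixed partial ∂²L/∂s∂t is 0, so the Hessian at any point is diag(L_ss, L_tt) = diag(36(3s^2 - 8s + 1), 4(-3t^2 + 16)).
At (2, 4): H = diag(-108, -128).
Both eigenvalues are negative, so H is negative definite: a local maximum.

local maximum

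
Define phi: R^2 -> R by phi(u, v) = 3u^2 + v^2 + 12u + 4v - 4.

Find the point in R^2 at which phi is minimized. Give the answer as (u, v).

(-2, -2)

phi(u,v) separates as P(u) + Q(v) − 4, so its minimum is min P + min Q − 4.
P'(u) = 6u + 12 vanishes at u ∈ {-2}; Q'(v) = 2v + 4 vanishes at v ∈ {-2}.
Local minima of P (where P''>0): P(-2)=-12. Local minima of Q: Q(-2)=-4.
So the global minimum of phi is P(-2) + Q(-2) − 4 = -12 − 4 − 4 = -20, attained at (-2, -2).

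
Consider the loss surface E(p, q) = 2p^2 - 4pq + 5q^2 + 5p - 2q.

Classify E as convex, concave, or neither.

E is quadratic, so its Hessian is the constant matrix H = [[4, -4], [-4, 10]].
det(H) = 24, tr(H) = 14.
det(H) > 0 and tr(H) > 0, so H is positive definite everywhere: convex.

convex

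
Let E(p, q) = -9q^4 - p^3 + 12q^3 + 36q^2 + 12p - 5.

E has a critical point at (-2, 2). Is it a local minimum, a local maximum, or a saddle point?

The mixed partial ∂²E/∂p∂q is 0, so the Hessian at any point is diag(E_pp, E_qq) = diag(-6p, 36(-3q^2 + 2q + 2)).
At (-2, 2): H = diag(12, -216).
The eigenvalues have opposite signs, so H is indefinite: a saddle point.

saddle point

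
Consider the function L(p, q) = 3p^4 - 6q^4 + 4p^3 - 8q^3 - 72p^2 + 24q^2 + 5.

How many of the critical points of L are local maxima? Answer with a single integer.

L separates as a function of p plus a function of q, so ∇L=0 decouples.
∂L/∂p = 12p(p - 3)(p + 4) = 0 at p ∈ {-4, 0, 3}; ∂L/∂q = -24q(q - 1)(q + 2) = 0 at q ∈ {-2, 0, 1}.
The Hessian is diagonal: diag(L_pp, L_qq). Second derivatives: L_pp(-4)=336, L_pp(0)=-144, L_pp(3)=252; L_qq(-2)=-144, L_qq(0)=48, L_qq(1)=-72.
Local maxima occur where both diagonal entries negative: (0, -2), (0, 1). Count: 2.

2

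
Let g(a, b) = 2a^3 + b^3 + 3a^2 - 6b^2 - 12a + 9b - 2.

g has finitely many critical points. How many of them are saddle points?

g separates as a function of a plus a function of b, so ∇g=0 decouples.
∂g/∂a = 6(a - 1)(a + 2) = 0 at a ∈ {-2, 1}; ∂g/∂b = 3(b - 3)(b - 1) = 0 at b ∈ {1, 3}.
The Hessian is diagonal: diag(g_aa, g_bb). Second derivatives: g_aa(-2)=-18, g_aa(1)=18; g_bb(1)=-6, g_bb(3)=6.
Saddle points occur where the two diagonal entries have opposite signs: (-2, 3), (1, 1). Count: 2.

2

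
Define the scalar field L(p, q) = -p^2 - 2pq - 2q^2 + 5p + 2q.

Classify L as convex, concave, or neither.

L is quadratic, so its Hessian is the constant matrix H = [[-2, -2], [-2, -4]].
det(H) = 4, tr(H) = -6.
det(H) > 0 and tr(H) < 0, so H is negative definite everywhere: concave.

concave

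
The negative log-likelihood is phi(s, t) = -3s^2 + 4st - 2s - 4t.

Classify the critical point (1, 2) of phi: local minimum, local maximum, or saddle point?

saddle point

The Hessian of phi is constant: H = [[-6, 4], [4, 0]].
det(H) = (-6)·0 − 4² = -16.
Since det(H) < 0, H is indefinite and the critical point is a saddle point.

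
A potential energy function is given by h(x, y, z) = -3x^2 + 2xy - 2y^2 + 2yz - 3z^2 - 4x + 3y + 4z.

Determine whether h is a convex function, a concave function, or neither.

h is quadratic, so its Hessian is the constant matrix H = [[-6, 2, 0], [2, -4, 2], [0, 2, -6]].
Leading principal minors: -6, 20, -96.
Signs alternate −, +, − ⇒ H ≺ 0 ⇒ concave.

concave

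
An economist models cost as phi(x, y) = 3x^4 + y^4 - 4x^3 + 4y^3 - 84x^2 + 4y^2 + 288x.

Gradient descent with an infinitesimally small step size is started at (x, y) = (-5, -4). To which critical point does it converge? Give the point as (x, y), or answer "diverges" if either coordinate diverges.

phi is separable, so gradient descent decouples: x follows -∂phi/∂x, y follows -∂phi/∂y.
∂phi/∂x = 12(x - 3)(x - 2)(x + 4); at x=-5 this is -672, so x increases.
∂phi/∂y = 4y(y + 1)(y + 2); at y=-4 this is -96, so y increases.
x converges to its nearest critical value -4 (a local min of the x-part); y converges to -2. The iterate converges to (-4, -2).

(-4, -2)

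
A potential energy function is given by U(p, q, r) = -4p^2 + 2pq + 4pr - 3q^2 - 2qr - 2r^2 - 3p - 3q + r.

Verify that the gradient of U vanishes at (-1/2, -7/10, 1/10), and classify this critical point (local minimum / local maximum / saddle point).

local maximum

∇U = (-8p + 2q + 4r - 3, 2p - 6q - 2r - 3, 4p - 2q - 4r + 1); substituting (-1/2, -7/10, 1/10) gives ∇U = (0, 0, 0), so (-1/2, -7/10, 1/10) is indeed a critical point.
The Hessian is constant: H = [[-8, 2, 4], [2, -6, -2], [4, -2, -4]].
Leading principal minors: Δ₁ = -8, Δ₂ = 44, Δ₃ = -80.
The minors alternate sign starting negative (−, +, −), so H is negative definite: a local maximum.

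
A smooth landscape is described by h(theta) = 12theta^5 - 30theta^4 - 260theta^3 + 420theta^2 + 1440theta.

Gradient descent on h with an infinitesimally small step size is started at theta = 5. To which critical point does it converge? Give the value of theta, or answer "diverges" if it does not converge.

4

h'(theta) = 60(theta - 4)(theta - 2)(theta + 1)(theta + 3), so h'(5) = 8640.
Gradient descent moves in the -h' direction, i.e. theta is decreasing.
The nearest critical point in that direction is theta = 4, where h'' = 4200 > 0 (a local minimum). The iterate converges there.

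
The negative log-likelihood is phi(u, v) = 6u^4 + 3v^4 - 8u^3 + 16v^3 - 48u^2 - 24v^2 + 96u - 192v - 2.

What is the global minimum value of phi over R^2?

phi(u,v) separates as P(u) + Q(v) − 2, so its minimum is min P + min Q − 2.
P'(u) = 24(u - 2)(u - 1)(u + 2) vanishes at u ∈ {-2, 1, 2}; Q'(v) = 12(v - 2)(v + 2)(v + 4) vanishes at v ∈ {-4, -2, 2}.
Local minima of P (where P''>0): P(-2)=-224, P(2)=32. Local minima of Q: Q(-4)=128, Q(2)=-304.
So the global minimum of phi is P(-2) + Q(2) − 2 = -224 − 304 − 2 = -530, attained at (-2, 2).

-530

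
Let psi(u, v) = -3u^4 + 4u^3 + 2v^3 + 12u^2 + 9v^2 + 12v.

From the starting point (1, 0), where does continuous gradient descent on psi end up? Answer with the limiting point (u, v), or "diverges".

psi is separable, so gradient descent decouples: u follows -∂psi/∂u, v follows -∂psi/∂v.
∂psi/∂u = -12u(u - 2)(u + 1); at u=1 this is 24, so u decreases.
∂psi/∂v = 6(v + 1)(v + 2); at v=0 this is 12, so v decreases.
u converges to its nearest critical value 0 (a local min of the u-part); v converges to -1. The iterate converges to (0, -1).

(0, -1)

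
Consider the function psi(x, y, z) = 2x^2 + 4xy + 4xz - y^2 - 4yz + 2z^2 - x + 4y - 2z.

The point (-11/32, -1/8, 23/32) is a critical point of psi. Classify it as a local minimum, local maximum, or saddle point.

The Hessian is constant: H = [[4, 4, 4], [4, -2, -4], [4, -4, 4]].
Leading principal minors: Δ₁ = 4, Δ₂ = -24, Δ₃ = -256.
The minors fit neither the all-positive nor the alternating-sign pattern, so H is indefinite: a saddle point.

saddle point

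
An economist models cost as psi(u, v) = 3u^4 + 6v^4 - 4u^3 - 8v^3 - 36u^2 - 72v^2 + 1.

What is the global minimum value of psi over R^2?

psi(u,v) separates as P(u) + Q(v) + 1, so its minimum is min P + min Q + 1.
P'(u) = 12u(u - 3)(u + 2) vanishes at u ∈ {-2, 0, 3}; Q'(v) = 24v(v - 3)(v + 2) vanishes at v ∈ {-2, 0, 3}.
Local minima of P (where P''>0): P(-2)=-64, P(3)=-189. Local minima of Q: Q(-2)=-128, Q(3)=-378.
So the global minimum of psi is P(3) + Q(3) + 1 = -189 − 378 + 1 = -566, attained at (3, 3).

-566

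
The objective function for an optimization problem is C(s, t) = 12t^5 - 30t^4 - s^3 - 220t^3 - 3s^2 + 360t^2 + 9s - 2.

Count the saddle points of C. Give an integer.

C separates as a function of s plus a function of t, so ∇C=0 decouples.
∂C/∂s = -3(s - 1)(s + 3) = 0 at s ∈ {-3, 1}; ∂C/∂t = 60t(t - 4)(t - 1)(t + 3) = 0 at t ∈ {-3, 0, 1, 4}.
The Hessian is diagonal: diag(C_ss, C_tt). Second derivatives: C_ss(-3)=12, C_ss(1)=-12; C_tt(-3)=-5040, C_tt(0)=720, C_tt(1)=-720, C_tt(4)=5040.
Saddle points occur where the two diagonal entries have opposite signs: (-3, -3), (-3, 1), (1, 0), (1, 4). Count: 4.

4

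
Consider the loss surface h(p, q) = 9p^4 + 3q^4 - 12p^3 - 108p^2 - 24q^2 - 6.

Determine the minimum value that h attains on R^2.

-621

h(p,q) separates as A(p) + B(q) − 6, so its minimum is min A + min B − 6.
A'(p) = 36p(p - 3)(p + 2) vanishes at p ∈ {-2, 0, 3}; B'(q) = 12q(q - 2)(q + 2) vanishes at q ∈ {-2, 0, 2}.
Local minima of A (where A''>0): A(-2)=-192, A(3)=-567. Local minima of B: B(-2)=-48, B(2)=-48.
So the global minimum of h is A(3) + B(-2) − 6 = -567 − 48 − 6 = -621, attained at (3, -2).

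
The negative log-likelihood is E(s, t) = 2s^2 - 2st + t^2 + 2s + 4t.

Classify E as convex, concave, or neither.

convex

E is quadratic, so its Hessian is the constant matrix H = [[4, -2], [-2, 2]].
det(H) = 4, tr(H) = 6.
det(H) > 0 and tr(H) > 0, so H is positive definite everywhere: convex.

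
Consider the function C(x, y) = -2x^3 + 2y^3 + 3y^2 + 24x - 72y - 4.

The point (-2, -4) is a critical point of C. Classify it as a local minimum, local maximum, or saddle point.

The mixed partial ∂²C/∂x∂y is 0, so the Hessian at any point is diag(C_xx, C_yy) = diag(-12x, 6(2y + 1)).
At (-2, -4): H = diag(24, -42).
The eigenvalues have opposite signs, so H is indefinite: a saddle point.

saddle point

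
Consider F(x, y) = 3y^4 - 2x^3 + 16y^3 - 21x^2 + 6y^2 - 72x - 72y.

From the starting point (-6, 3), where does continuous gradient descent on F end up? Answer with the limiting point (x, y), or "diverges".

(-4, 1)

F is separable, so gradient descent decouples: x follows -∂F/∂x, y follows -∂F/∂y.
∂F/∂x = -6(x + 3)(x + 4); at x=-6 this is -36, so x increases.
∂F/∂y = 12(y - 1)(y + 2)(y + 3); at y=3 this is 720, so y decreases.
x converges to its nearest critical value -4 (a local min of the x-part); y converges to 1. The iterate converges to (-4, 1).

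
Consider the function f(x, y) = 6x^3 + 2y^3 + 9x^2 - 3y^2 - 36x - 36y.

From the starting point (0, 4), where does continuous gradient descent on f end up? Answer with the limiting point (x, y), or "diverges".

(1, 3)

f is separable, so gradient descent decouples: x follows -∂f/∂x, y follows -∂f/∂y.
∂f/∂x = 18(x - 1)(x + 2); at x=0 this is -36, so x increases.
∂f/∂y = 6(y - 3)(y + 2); at y=4 this is 36, so y decreases.
x converges to its nearest critical value 1 (a local min of the x-part); y converges to 3. The iterate converges to (1, 3).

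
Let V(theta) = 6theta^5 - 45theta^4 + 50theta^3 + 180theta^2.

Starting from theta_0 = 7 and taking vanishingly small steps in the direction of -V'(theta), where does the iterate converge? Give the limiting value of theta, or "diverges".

4

V'(theta) = 30theta(theta - 4)(theta - 3)(theta + 1), so V'(7) = 20160.
Gradient descent moves in the -V' direction, i.e. theta is decreasing.
The nearest critical point in that direction is theta = 4, where V'' = 600 > 0 (a local minimum). The iterate converges there.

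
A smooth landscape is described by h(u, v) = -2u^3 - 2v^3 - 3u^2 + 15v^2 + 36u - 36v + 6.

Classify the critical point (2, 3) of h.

The mixed partial ∂²h/∂u∂v is 0, so the Hessian at any point is diag(h_uu, h_vv) = diag(-6(2u + 1), 6(-2v + 5)).
At (2, 3): H = diag(-30, -6).
Both eigenvalues are negative, so H is negative definite: a local maximum.

local maximum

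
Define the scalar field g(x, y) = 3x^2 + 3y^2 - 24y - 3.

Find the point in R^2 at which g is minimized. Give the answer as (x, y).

(0, 4)

g(x,y) separates as P(x) + Q(y) − 3, so its minimum is min P + min Q − 3.
P'(x) = 6x vanishes at x ∈ {0}; Q'(y) = 6y - 24 vanishes at y ∈ {4}.
Local minima of P (where P''>0): P(0)=0. Local minima of Q: Q(4)=-48.
So the global minimum of g is P(0) + Q(4) − 3 = 0 − 48 − 3 = -51, attained at (0, 4).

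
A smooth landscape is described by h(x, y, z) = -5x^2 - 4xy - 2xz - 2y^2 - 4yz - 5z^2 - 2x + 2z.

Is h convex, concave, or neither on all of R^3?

concave

h is quadratic, so its Hessian is the constant matrix H = [[-10, -4, -2], [-4, -4, -4], [-2, -4, -10]].
Leading principal minors: -10, 24, -128.
Signs alternate −, +, − ⇒ H ≺ 0 ⇒ concave.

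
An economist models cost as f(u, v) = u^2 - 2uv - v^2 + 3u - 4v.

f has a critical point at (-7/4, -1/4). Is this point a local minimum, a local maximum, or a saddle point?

The Hessian of f is constant: H = [[2, -2], [-2, -2]].
det(H) = 2·(-2) − (-2)² = -8.
Since det(H) < 0, H is indefinite and the critical point is a saddle point.

saddle point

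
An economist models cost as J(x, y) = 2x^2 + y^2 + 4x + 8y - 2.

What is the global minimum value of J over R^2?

-20

J(x,y) separates as P(x) + Q(y) − 2, so its minimum is min P + min Q − 2.
P'(x) = 4x + 4 vanishes at x ∈ {-1}; Q'(y) = 2y + 8 vanishes at y ∈ {-4}.
Local minima of P (where P''>0): P(-1)=-2. Local minima of Q: Q(-4)=-16.
So the global minimum of J is P(-1) + Q(-4) − 2 = -2 − 16 − 2 = -20, attained at (-1, -4).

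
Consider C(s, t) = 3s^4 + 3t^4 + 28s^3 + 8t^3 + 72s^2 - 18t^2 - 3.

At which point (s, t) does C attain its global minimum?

C(s,t) separates as P(s) + Q(t) − 3, so its minimum is min P + min Q − 3.
P'(s) = 12s(s + 3)(s + 4) vanishes at s ∈ {-4, -3, 0}; Q'(t) = 12t(t - 1)(t + 3) vanishes at t ∈ {-3, 0, 1}.
Local minima of P (where P''>0): P(-4)=128, P(0)=0. Local minima of Q: Q(-3)=-135, Q(1)=-7.
So the global minimum of C is P(0) + Q(-3) − 3 = 0 − 135 − 3 = -138, attained at (0, -3).

(0, -3)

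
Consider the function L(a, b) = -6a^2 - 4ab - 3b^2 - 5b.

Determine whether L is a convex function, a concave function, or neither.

concave

L is quadratic, so its Hessian is the constant matrix H = [[-12, -4], [-4, -6]].
det(H) = 56, tr(H) = -18.
det(H) > 0 and tr(H) < 0, so H is negative definite everywhere: concave.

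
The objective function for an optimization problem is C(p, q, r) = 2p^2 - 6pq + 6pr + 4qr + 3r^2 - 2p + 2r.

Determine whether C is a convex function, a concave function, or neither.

neither

C is quadratic, so its Hessian is the constant matrix H = [[4, -6, 6], [-6, 0, 4], [6, 4, 6]].
Leading principal minors: 4, -36, -568.
Neither pattern holds ⇒ H is indefinite ⇒ neither convex nor concave.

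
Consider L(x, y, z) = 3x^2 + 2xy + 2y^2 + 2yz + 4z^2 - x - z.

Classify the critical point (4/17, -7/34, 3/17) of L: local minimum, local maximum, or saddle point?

The Hessian is constant: H = [[6, 2, 0], [2, 4, 2], [0, 2, 8]].
Leading principal minors: Δ₁ = 6, Δ₂ = 20, Δ₃ = 136.
All leading minors are positive, so H is positive definite: a local minimum.

local minimum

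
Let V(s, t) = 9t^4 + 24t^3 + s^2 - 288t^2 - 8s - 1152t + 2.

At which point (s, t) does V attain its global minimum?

(4, 4)

V(s,t) separates as P(s) + Q(t) + 2, so its minimum is min P + min Q + 2.
P'(s) = 2s - 8 vanishes at s ∈ {4}; Q'(t) = 36(t - 4)(t + 2)(t + 4) vanishes at t ∈ {-4, -2, 4}.
Local minima of P (where P''>0): P(4)=-16. Local minima of Q: Q(-4)=768, Q(4)=-5376.
So the global minimum of V is P(4) + Q(4) + 2 = -16 − 5376 + 2 = -5390, attained at (4, 4).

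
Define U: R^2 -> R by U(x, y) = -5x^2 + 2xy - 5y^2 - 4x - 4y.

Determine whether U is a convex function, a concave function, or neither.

U is quadratic, so its Hessian is the constant matrix H = [[-10, 2], [2, -10]].
det(H) = 96, tr(H) = -20.
det(H) > 0 and tr(H) < 0, so H is negative definite everywhere: concave.

concave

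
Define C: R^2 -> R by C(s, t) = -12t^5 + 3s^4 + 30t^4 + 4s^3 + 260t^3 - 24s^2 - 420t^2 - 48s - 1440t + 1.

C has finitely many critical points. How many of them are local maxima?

C separates as a function of s plus a function of t, so ∇C=0 decouples.
∂C/∂s = 12(s - 2)(s + 1)(s + 2) = 0 at s ∈ {-2, -1, 2}; ∂C/∂t = -60(t - 4)(t - 2)(t + 1)(t + 3) = 0 at t ∈ {-3, -1, 2, 4}.
The Hessian is diagonal: diag(C_ss, C_tt). Second derivatives: C_ss(-2)=48, C_ss(-1)=-36, C_ss(2)=144; C_tt(-3)=4200, C_tt(-1)=-1800, C_tt(2)=1800, C_tt(4)=-4200.
Local maxima occur where both diagonal entries negative: (-1, -1), (-1, 4). Count: 2.

2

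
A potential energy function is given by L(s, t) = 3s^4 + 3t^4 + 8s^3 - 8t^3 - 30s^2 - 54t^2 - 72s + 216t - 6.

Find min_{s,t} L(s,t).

L(s,t) separates as P(s) + Q(t) − 6, so its minimum is min P + min Q − 6.
P'(s) = 12(s - 2)(s + 1)(s + 3) vanishes at s ∈ {-3, -1, 2}; Q'(t) = 12(t - 3)(t - 2)(t + 3) vanishes at t ∈ {-3, 2, 3}.
Local minima of P (where P''>0): P(-3)=-27, P(2)=-152. Local minima of Q: Q(-3)=-675, Q(3)=189.
So the global minimum of L is P(2) + Q(-3) − 6 = -152 − 675 − 6 = -833, attained at (2, -3).

-833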